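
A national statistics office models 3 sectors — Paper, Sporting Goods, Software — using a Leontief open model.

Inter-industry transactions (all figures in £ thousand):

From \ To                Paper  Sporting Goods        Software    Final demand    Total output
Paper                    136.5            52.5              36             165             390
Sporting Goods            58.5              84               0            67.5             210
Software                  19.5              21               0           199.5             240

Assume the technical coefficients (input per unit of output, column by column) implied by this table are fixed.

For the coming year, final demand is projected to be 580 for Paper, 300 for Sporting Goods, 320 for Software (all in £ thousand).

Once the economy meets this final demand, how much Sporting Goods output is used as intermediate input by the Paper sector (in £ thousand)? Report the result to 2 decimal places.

Technical coefficients a_ij = z_ij / X_j:
  a_11 = 136.5/390 = 0.35, a_21 = 58.5/390 = 0.15, a_31 = 19.5/390 = 0.05
  a_12 = 52.5/210 = 0.25, a_22 = 84/210 = 0.40, a_32 = 21/210 = 0.10
  a_13 = 36/240 = 0.15, a_23 = 0/240 = 0.00, a_33 = 0/240 = 0.00
I − A =
  [   0.65    -0.25    -0.15]
  [  -0.15     0.60     0.00]
  [  -0.05    -0.10     1.00]
Cofactors of I−A, C_ij = (−1)^(i+j)·(minor ij) (rows/columns in the sector order above):
  C_11 = (0.60)(1.00) − (0.00)(-0.10) = 0.6000
  C_12 = −[(-0.15)(1.00) − (0.00)(-0.05)] = 0.1500
  C_13 = (-0.15)(-0.10) − (0.60)(-0.05) = 0.0450
  C_21 = −[(-0.25)(1.00) − (-0.15)(-0.10)] = 0.2650
  C_22 = (0.65)(1.00) − (-0.15)(-0.05) = 0.6425
  C_23 = −[(0.65)(-0.10) − (-0.25)(-0.05)] = 0.0775
  C_31 = (-0.25)(0.00) − (-0.15)(0.60) = 0.0900
  C_32 = −[(0.65)(0.00) − (-0.15)(-0.15)] = 0.0225
  C_33 = (0.65)(0.60) − (-0.25)(-0.15) = 0.3525
det(I−A) = Σ_j (I−A)_1j·C_1j = (0.65)(0.6000) + (-0.25)(0.1500) + (-0.15)(0.0450) = 0.34575
adj(I−A) = Cᵀ =
  [ 0.6000   0.2650   0.0900]
  [ 0.1500   0.6425   0.0225]
  [ 0.0450   0.0775   0.3525]
(I − A)⁻¹ = adj(I−A) / det(I−A) ≈
  [   1.7354     0.7664     0.2603]
  [   0.4338     1.8583     0.0651]
  [   0.1302     0.2242     1.0195]
First solve x = (I − A)⁻¹ d = adj(I−A)·d / det(I−A); in particular x_1 = (0.6000·580 + 0.2650·300 + 0.0900·320) / 0.34575 = 456.30 / 0.34575 ≈ 1319.7397.
Intermediate flow from 2 to 1: z_21 = a_21 · x_1 = 0.15 × 456.30 / 0.34575 = 68.445 / 0.34575 ≈ 197.96.

z_21 = 197.96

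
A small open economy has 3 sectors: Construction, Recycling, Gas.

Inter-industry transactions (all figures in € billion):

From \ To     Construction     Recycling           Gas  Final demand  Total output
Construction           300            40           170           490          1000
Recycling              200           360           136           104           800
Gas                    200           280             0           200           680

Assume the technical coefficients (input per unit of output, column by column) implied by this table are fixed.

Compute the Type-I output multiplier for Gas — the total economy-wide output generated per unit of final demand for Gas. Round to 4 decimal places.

m_G = 2.5538

Technical coefficients a_ij = z_ij / X_j:
  a_CC = 300/1000 = 0.30, a_RC = 200/1000 = 0.20, a_GC = 200/1000 = 0.20
  a_CR = 40/800 = 0.05, a_RR = 360/800 = 0.45, a_GR = 280/800 = 0.35
  a_CG = 170/680 = 0.25, a_RG = 136/680 = 0.20, a_GG = 0/680 = 0.00
I − A =
  [   0.70    -0.05    -0.25]
  [  -0.20     0.55    -0.20]
  [  -0.20    -0.35     1.00]
Cofactors of I−A, C_ij = (−1)^(i+j)·(minor ij) (rows/columns in the sector order above):
  C_11 = (0.55)(1.00) − (-0.20)(-0.35) = 0.4800
  C_12 = −[(-0.20)(1.00) − (-0.20)(-0.20)] = 0.2400
  C_13 = (-0.20)(-0.35) − (0.55)(-0.20) = 0.1800
  C_21 = −[(-0.05)(1.00) − (-0.25)(-0.35)] = 0.1375
  C_22 = (0.70)(1.00) − (-0.25)(-0.20) = 0.6500
  C_23 = −[(0.70)(-0.35) − (-0.05)(-0.20)] = 0.2550
  C_31 = (-0.05)(-0.20) − (-0.25)(0.55) = 0.1475
  C_32 = −[(0.70)(-0.20) − (-0.25)(-0.20)] = 0.1900
  C_33 = (0.70)(0.55) − (-0.05)(-0.20) = 0.3750
det(I−A) = Σ_j (I−A)_1j·C_1j = (0.70)(0.4800) + (-0.05)(0.2400) + (-0.25)(0.1800) = 0.2790
adj(I−A) = Cᵀ =
  [ 0.4800   0.1375   0.1475]
  [ 0.2400   0.6500   0.1900]
  [ 0.1800   0.2550   0.3750]
(I − A)⁻¹ = adj(I−A) / det(I−A) ≈
  [   1.72043     0.49283     0.52867]
  [   0.86022     2.32975     0.68100]
  [   0.64516     0.91398     1.34409]
The output multiplier for sector j is the column-j sum of the Leontief inverse (I − A)⁻¹ = adj(I−A) / det(I−A).
Column G of adj(I−A): (0.1475, 0.1900, 0.3750); det(I−A) = 0.2790.
m_G = (0.1475 + 0.1900 + 0.3750) / 0.2790 = 0.7125 / 0.2790 ≈ 2.5538.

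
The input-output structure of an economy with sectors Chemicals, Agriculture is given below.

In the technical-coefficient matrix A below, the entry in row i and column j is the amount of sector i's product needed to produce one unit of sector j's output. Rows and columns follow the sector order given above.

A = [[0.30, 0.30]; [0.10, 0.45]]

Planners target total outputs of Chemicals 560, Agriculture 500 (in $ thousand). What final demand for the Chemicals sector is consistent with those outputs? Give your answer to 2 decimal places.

I − A =
  [   0.70    -0.30]
  [  -0.10     0.55]
d = (I − A) x:
  d_C = (+0.70)·560 + (-0.30)·500 = 242.00
  d_A = (-0.10)·560 + (+0.55)·500 = 219.00

d_C = 242.00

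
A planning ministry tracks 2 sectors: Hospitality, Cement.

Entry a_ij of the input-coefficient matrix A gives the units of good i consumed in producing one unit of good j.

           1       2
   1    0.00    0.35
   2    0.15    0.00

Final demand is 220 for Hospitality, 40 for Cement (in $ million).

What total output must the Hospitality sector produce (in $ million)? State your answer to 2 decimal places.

x_1 = 246.97

I − A =
  [   1.00    -0.35]
  [  -0.15     1.00]
det(I−A) = (1.00)(1.00) − (-0.35)(-0.15) = 0.9475
adj(I−A) = [[1.00, 0.35], [0.15, 1.00]]
(I − A)⁻¹ = adj(I−A) / det(I−A) ≈
  [   1.0554     0.3694]
  [   0.1583     1.0554]
x = (I − A)⁻¹ d = adj(I−A)·d / det(I−A), with det(I−A) = 0.9475:
  x_1 = (1.00·220 + 0.35·40) / 0.9475 = 234.00 / 0.9475 ≈ 246.97
  x_2 = (0.15·220 + 1.00·40) / 0.9475 = 73.00 / 0.9475 ≈ 77.04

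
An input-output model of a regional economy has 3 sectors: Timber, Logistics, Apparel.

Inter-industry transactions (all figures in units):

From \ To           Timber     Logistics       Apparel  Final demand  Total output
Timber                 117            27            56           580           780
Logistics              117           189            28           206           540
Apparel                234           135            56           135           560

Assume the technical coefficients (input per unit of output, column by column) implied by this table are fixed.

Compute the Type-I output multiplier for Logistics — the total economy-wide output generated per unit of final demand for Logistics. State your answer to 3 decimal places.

Technical coefficients a_ij = z_ij / X_j:
  a_TT = 117/780 = 0.15, a_LT = 117/780 = 0.15, a_AT = 234/780 = 0.30
  a_TL = 27/540 = 0.05, a_LL = 189/540 = 0.35, a_AL = 135/540 = 0.25
  a_TA = 56/560 = 0.10, a_LA = 28/560 = 0.05, a_AA = 56/560 = 0.10
I − A =
  [   0.85    -0.05    -0.10]
  [  -0.15     0.65    -0.05]
  [  -0.30    -0.25     0.90]
Cofactors of I−A, C_ij = (−1)^(i+j)·(minor ij) (rows/columns in the sector order above):
  C_11 = (0.65)(0.90) − (-0.05)(-0.25) = 0.5725
  C_12 = −[(-0.15)(0.90) − (-0.05)(-0.30)] = 0.1500
  C_13 = (-0.15)(-0.25) − (0.65)(-0.30) = 0.2325
  C_21 = −[(-0.05)(0.90) − (-0.10)(-0.25)] = 0.0700
  C_22 = (0.85)(0.90) − (-0.10)(-0.30) = 0.7350
  C_23 = −[(0.85)(-0.25) − (-0.05)(-0.30)] = 0.2275
  C_31 = (-0.05)(-0.05) − (-0.10)(0.65) = 0.0675
  C_32 = −[(0.85)(-0.05) − (-0.10)(-0.15)] = 0.0575
  C_33 = (0.85)(0.65) − (-0.05)(-0.15) = 0.5450
det(I−A) = Σ_j (I−A)_1j·C_1j = (0.85)(0.5725) + (-0.05)(0.1500) + (-0.10)(0.2325) = 0.455875
adj(I−A) = Cᵀ =
  [ 0.5725   0.0700   0.0675]
  [ 0.1500   0.7350   0.0575]
  [ 0.2325   0.2275   0.5450]
(I − A)⁻¹ = adj(I−A) / det(I−A) ≈
  [   1.2558     0.1536     0.1481]
  [   0.3290     1.6123     0.1261]
  [   0.5100     0.4990     1.1955]
The output multiplier for sector j is the column-j sum of the Leontief inverse (I − A)⁻¹ = adj(I−A) / det(I−A).
Column L of adj(I−A): (0.0700, 0.7350, 0.2275); det(I−A) = 0.455875.
m_L = (0.0700 + 0.7350 + 0.2275) / 0.455875 = 1.0325 / 0.455875 ≈ 2.265.

m_L = 2.265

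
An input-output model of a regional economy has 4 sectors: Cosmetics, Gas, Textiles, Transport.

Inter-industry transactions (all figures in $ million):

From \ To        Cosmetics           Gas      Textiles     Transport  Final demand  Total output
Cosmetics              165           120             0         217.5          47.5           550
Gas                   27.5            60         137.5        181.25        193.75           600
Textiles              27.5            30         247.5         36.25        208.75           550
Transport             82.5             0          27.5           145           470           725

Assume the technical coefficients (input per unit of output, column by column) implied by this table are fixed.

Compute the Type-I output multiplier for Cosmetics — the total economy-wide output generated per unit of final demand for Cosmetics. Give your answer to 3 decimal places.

Technical coefficients a_ij = z_ij / X_j:
  a_11 = 165/550 = 0.30, a_21 = 27.5/550 = 0.05, a_31 = 27.5/550 = 0.05, a_41 = 82.5/550 = 0.15
  a_12 = 120/600 = 0.20, a_22 = 60/600 = 0.10, a_32 = 30/600 = 0.05, a_42 = 0/600 = 0.00
  a_13 = 0/550 = 0.00, a_23 = 137.5/550 = 0.25, a_33 = 247.5/550 = 0.45, a_43 = 27.5/550 = 0.05
  a_14 = 217.5/725 = 0.30, a_24 = 181.25/725 = 0.25, a_34 = 36.25/725 = 0.05, a_44 = 145/725 = 0.20
I − A =
  [   0.70    -0.20     0.00    -0.30]
  [  -0.05     0.90    -0.25    -0.25]
  [  -0.05    -0.05     0.55    -0.05]
  [  -0.15     0.00    -0.05     0.80]
Compute the cofactors C_ij = (−1)^(i+j)·(3×3 minor ij) of I−A; the adjugate is their transpose:
adj(I−A) = Cᵀ =
  [ 0.383125   0.088250   0.056000   0.174750]
  [ 0.055000   0.280750   0.138250   0.117000]
  [ 0.046625   0.035250   0.448000   0.056500]
  [ 0.074750   0.018750   0.038500   0.329750]
det(I−A) = Σ_j (I−A)_1j·C_1j = (0.70)(0.383125) + (-0.20)(0.055000) + (0.00)(0.046625) + (-0.30)(0.074750) = 0.2347625
(I − A)⁻¹ = adj(I−A) / det(I−A) ≈
  [   1.6320     0.3759     0.2385     0.7444]
  [   0.2343     1.1959     0.5889     0.4984]
  [   0.1986     0.1502     1.9083     0.2407]
  [   0.3184     0.0799     0.1640     1.4046]
The output multiplier for sector j is the column-j sum of the Leontief inverse (I − A)⁻¹ = adj(I−A) / det(I−A).
Column 1 of adj(I−A): (0.383125, 0.055000, 0.046625, 0.074750); det(I−A) = 0.2347625.
m_1 = (0.383125 + 0.055000 + 0.046625 + 0.074750) / 0.2347625 = 0.5595 / 0.2347625 ≈ 2.383.

m_1 = 2.383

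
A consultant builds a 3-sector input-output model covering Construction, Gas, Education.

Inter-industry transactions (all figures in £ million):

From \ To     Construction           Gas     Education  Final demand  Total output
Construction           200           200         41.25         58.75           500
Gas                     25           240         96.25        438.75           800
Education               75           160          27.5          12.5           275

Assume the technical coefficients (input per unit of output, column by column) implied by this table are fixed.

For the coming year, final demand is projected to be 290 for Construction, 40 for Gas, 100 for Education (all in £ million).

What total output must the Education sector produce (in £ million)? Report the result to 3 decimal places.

Technical coefficients a_ij = z_ij / X_j:
  a_CC = 200/500 = 0.40, a_GC = 25/500 = 0.05, a_EC = 75/500 = 0.15
  a_CG = 200/800 = 0.25, a_GG = 240/800 = 0.30, a_EG = 160/800 = 0.20
  a_CE = 41.25/275 = 0.15, a_GE = 96.25/275 = 0.35, a_EE = 27.5/275 = 0.10
I − A =
  [   0.60    -0.25    -0.15]
  [  -0.05     0.70    -0.35]
  [  -0.15    -0.20     0.90]
Cofactors of I−A, C_ij = (−1)^(i+j)·(minor ij) (rows/columns in the sector order above):
  C_11 = (0.70)(0.90) − (-0.35)(-0.20) = 0.5600
  C_12 = −[(-0.05)(0.90) − (-0.35)(-0.15)] = 0.0975
  C_13 = (-0.05)(-0.20) − (0.70)(-0.15) = 0.1150
  C_21 = −[(-0.25)(0.90) − (-0.15)(-0.20)] = 0.2550
  C_22 = (0.60)(0.90) − (-0.15)(-0.15) = 0.5175
  C_23 = −[(0.60)(-0.20) − (-0.25)(-0.15)] = 0.1575
  C_31 = (-0.25)(-0.35) − (-0.15)(0.70) = 0.1925
  C_32 = −[(0.60)(-0.35) − (-0.15)(-0.05)] = 0.2175
  C_33 = (0.60)(0.70) − (-0.25)(-0.05) = 0.4075
det(I−A) = Σ_j (I−A)_1j·C_1j = (0.60)(0.5600) + (-0.25)(0.0975) + (-0.15)(0.1150) = 0.294375
adj(I−A) = Cᵀ =
  [ 0.5600   0.2550   0.1925]
  [ 0.0975   0.5175   0.2175]
  [ 0.1150   0.1575   0.4075]
(I − A)⁻¹ = adj(I−A) / det(I−A) ≈
  [   1.9023     0.8662     0.6539]
  [   0.3312     1.7580     0.7389]
  [   0.3907     0.5350     1.3843]
x = (I − A)⁻¹ d = adj(I−A)·d / det(I−A), with det(I−A) = 0.294375:
  x_C = (0.5600·290 + 0.2550·40 + 0.1925·100) / 0.294375 = 191.85 / 0.294375 ≈ 651.720
  x_G = (0.0975·290 + 0.5175·40 + 0.2175·100) / 0.294375 = 70.725 / 0.294375 ≈ 240.255
  x_E = (0.1150·290 + 0.1575·40 + 0.4075·100) / 0.294375 = 80.40 / 0.294375 ≈ 273.121

x_E = 273.121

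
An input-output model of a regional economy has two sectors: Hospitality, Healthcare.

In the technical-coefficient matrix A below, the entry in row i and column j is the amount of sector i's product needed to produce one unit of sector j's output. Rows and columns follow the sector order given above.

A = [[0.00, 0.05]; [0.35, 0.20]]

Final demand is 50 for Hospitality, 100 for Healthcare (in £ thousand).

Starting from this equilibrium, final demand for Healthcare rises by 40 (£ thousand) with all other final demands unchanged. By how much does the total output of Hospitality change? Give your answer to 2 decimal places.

I − A =
  [   1.00    -0.05]
  [  -0.35     0.80]
det(I−A) = (1.00)(0.80) − (-0.05)(-0.35) = 0.7825
adj(I−A) = [[0.80, 0.05], [0.35, 1.00]]
(I − A)⁻¹ = adj(I−A) / det(I−A) ≈
  [   1.0224     0.0639]
  [   0.4473     1.2780]
Δx = (I − A)⁻¹ Δd with Δd having +40 in the Healthcare component and 0 elsewhere.
So Δx_1 = L_12 · (+40), where L_12 = adj(I−A)_12 / det(I−A) = 0.05 / 0.7825.
Δx_1 = 0.05 × (+40) / 0.7825 = 2.00 / 0.7825 ≈ 2.56.

Δx_1 = 2.56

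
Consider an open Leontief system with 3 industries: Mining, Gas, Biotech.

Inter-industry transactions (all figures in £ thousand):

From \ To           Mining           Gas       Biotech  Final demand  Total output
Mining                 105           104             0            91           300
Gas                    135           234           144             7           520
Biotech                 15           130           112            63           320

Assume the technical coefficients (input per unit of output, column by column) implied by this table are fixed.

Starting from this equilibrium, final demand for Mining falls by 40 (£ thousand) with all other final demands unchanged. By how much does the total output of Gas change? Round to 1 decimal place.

Technical coefficients a_ij = z_ij / X_j:
  a_11 = 105/300 = 0.35, a_21 = 135/300 = 0.45, a_31 = 15/300 = 0.05
  a_12 = 104/520 = 0.20, a_22 = 234/520 = 0.45, a_32 = 130/520 = 0.25
  a_13 = 0/320 = 0.00, a_23 = 144/320 = 0.45, a_33 = 112/320 = 0.35
I − A =
  [   0.65    -0.20     0.00]
  [  -0.45     0.55    -0.45]
  [  -0.05    -0.25     0.65]
Cofactors of I−A, C_ij = (−1)^(i+j)·(minor ij) (rows/columns in the sector order above):
  C_11 = (0.55)(0.65) − (-0.45)(-0.25) = 0.2450
  C_12 = −[(-0.45)(0.65) − (-0.45)(-0.05)] = 0.3150
  C_13 = (-0.45)(-0.25) − (0.55)(-0.05) = 0.1400
  C_21 = −[(-0.20)(0.65) − (0.00)(-0.25)] = 0.1300
  C_22 = (0.65)(0.65) − (0.00)(-0.05) = 0.4225
  C_23 = −[(0.65)(-0.25) − (-0.20)(-0.05)] = 0.1725
  C_31 = (-0.20)(-0.45) − (0.00)(0.55) = 0.0900
  C_32 = −[(0.65)(-0.45) − (0.00)(-0.45)] = 0.2925
  C_33 = (0.65)(0.55) − (-0.20)(-0.45) = 0.2675
det(I−A) = Σ_j (I−A)_1j·C_1j = (0.65)(0.2450) + (-0.20)(0.3150) + (0.00)(0.1400) = 0.09625
adj(I−A) = Cᵀ =
  [ 0.2450   0.1300   0.0900]
  [ 0.3150   0.4225   0.2925]
  [ 0.1400   0.1725   0.2675]
(I − A)⁻¹ = adj(I−A) / det(I−A) ≈
  [   2.5455     1.3506     0.9351]
  [   3.2727     4.3896     3.0390]
  [   1.4545     1.7922     2.7792]
Δx = (I − A)⁻¹ Δd with Δd having -40 in the Mining component and 0 elsewhere.
So Δx_2 = L_21 · (-40), where L_21 = adj(I−A)_21 / det(I−A) = 0.3150 / 0.09625.
Δx_2 = 0.3150 × (-40) / 0.09625 = -12.60 / 0.09625 ≈ -130.9.

Δx_2 = -130.9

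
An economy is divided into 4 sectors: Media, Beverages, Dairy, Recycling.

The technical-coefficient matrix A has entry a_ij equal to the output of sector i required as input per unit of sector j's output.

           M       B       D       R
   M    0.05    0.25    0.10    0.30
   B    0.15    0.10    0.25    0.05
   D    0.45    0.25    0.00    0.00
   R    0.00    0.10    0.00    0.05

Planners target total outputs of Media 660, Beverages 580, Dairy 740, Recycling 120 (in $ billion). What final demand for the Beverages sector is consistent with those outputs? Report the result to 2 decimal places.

d_B = 232.00

I − A =
  [   0.95    -0.25    -0.10    -0.30]
  [  -0.15     0.90    -0.25    -0.05]
  [  -0.45    -0.25     1.00     0.00]
  [   0.00    -0.10     0.00     0.95]
d = (I − A) x:
  d_M = (+0.95)·660 + (-0.25)·580 + (-0.10)·740 + (-0.30)·120 = 372.00
  d_B = (-0.15)·660 + (+0.90)·580 + (-0.25)·740 + (-0.05)·120 = 232.00
  d_D = (-0.45)·660 + (-0.25)·580 + (+1.00)·740 + (+0.00)·120 = 298.00
  d_R = (+0.00)·660 + (-0.10)·580 + (+0.00)·740 + (+0.95)·120 = 56.00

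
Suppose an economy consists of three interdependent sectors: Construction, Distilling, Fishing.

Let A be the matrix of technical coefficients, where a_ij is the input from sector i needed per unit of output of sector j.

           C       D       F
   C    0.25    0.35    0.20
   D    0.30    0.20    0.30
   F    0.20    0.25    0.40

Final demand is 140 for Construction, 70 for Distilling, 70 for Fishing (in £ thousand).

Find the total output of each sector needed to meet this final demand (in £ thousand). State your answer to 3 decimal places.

x_C = 540.955, x_D = 476.122, x_F = 495.369

I − A =
  [   0.75    -0.35    -0.20]
  [  -0.30     0.80    -0.30]
  [  -0.20    -0.25     0.60]
Cofactors of I−A, C_ij = (−1)^(i+j)·(minor ij) (rows/columns in the sector order above):
  C_11 = (0.80)(0.60) − (-0.30)(-0.25) = 0.4050
  C_12 = −[(-0.30)(0.60) − (-0.30)(-0.20)] = 0.2400
  C_13 = (-0.30)(-0.25) − (0.80)(-0.20) = 0.2350
  C_21 = −[(-0.35)(0.60) − (-0.20)(-0.25)] = 0.2600
  C_22 = (0.75)(0.60) − (-0.20)(-0.20) = 0.4100
  C_23 = −[(0.75)(-0.25) − (-0.35)(-0.20)] = 0.2575
  C_31 = (-0.35)(-0.30) − (-0.20)(0.80) = 0.2650
  C_32 = −[(0.75)(-0.30) − (-0.20)(-0.30)] = 0.2850
  C_33 = (0.75)(0.80) − (-0.35)(-0.30) = 0.4950
det(I−A) = Σ_j (I−A)_1j·C_1j = (0.75)(0.4050) + (-0.35)(0.2400) + (-0.20)(0.2350) = 0.17275
adj(I−A) = Cᵀ =
  [ 0.4050   0.2600   0.2650]
  [ 0.2400   0.4100   0.2850]
  [ 0.2350   0.2575   0.4950]
(I − A)⁻¹ = adj(I−A) / det(I−A) ≈
  [   2.3444     1.5051     1.5340]
  [   1.3893     2.3734     1.6498]
  [   1.3603     1.4906     2.8654]
x = (I − A)⁻¹ d = adj(I−A)·d / det(I−A), with det(I−A) = 0.17275:
  x_C = (0.4050·140 + 0.2600·70 + 0.2650·70) / 0.17275 = 93.45 / 0.17275 ≈ 540.955
  x_D = (0.2400·140 + 0.4100·70 + 0.2850·70) / 0.17275 = 82.25 / 0.17275 ≈ 476.122
  x_F = (0.2350·140 + 0.2575·70 + 0.4950·70) / 0.17275 = 85.575 / 0.17275 ≈ 495.369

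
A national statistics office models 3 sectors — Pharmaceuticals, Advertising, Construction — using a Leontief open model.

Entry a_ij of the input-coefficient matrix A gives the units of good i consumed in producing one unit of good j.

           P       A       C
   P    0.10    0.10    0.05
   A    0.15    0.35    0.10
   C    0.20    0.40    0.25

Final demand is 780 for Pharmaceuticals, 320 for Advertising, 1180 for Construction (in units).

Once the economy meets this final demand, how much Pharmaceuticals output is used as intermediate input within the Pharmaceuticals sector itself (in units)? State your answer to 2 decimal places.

I − A =
  [   0.90    -0.10    -0.05]
  [  -0.15     0.65    -0.10]
  [  -0.20    -0.40     0.75]
Cofactors of I−A, C_ij = (−1)^(i+j)·(minor ij) (rows/columns in the sector order above):
  C_11 = (0.65)(0.75) − (-0.10)(-0.40) = 0.4475
  C_12 = −[(-0.15)(0.75) − (-0.10)(-0.20)] = 0.1325
  C_13 = (-0.15)(-0.40) − (0.65)(-0.20) = 0.1900
  C_21 = −[(-0.10)(0.75) − (-0.05)(-0.40)] = 0.0950
  C_22 = (0.90)(0.75) − (-0.05)(-0.20) = 0.6650
  C_23 = −[(0.90)(-0.40) − (-0.10)(-0.20)] = 0.3800
  C_31 = (-0.10)(-0.10) − (-0.05)(0.65) = 0.0425
  C_32 = −[(0.90)(-0.10) − (-0.05)(-0.15)] = 0.0975
  C_33 = (0.90)(0.65) − (-0.10)(-0.15) = 0.5700
det(I−A) = Σ_j (I−A)_1j·C_1j = (0.90)(0.4475) + (-0.10)(0.1325) + (-0.05)(0.1900) = 0.3800
adj(I−A) = Cᵀ =
  [ 0.4475   0.0950   0.0425]
  [ 0.1325   0.6650   0.0975]
  [ 0.1900   0.3800   0.5700]
(I − A)⁻¹ = adj(I−A) / det(I−A) ≈
  [   1.1776     0.2500     0.1118]
  [   0.3487     1.7500     0.2566]
  [   0.5000     1.0000     1.5000]
First solve x = (I − A)⁻¹ d = adj(I−A)·d / det(I−A); in particular x_P = (0.4475·780 + 0.0950·320 + 0.0425·1180) / 0.3800 = 429.60 / 0.3800 ≈ 1130.5263.
Intermediate flow from P to P: z_PP = a_PP · x_P = 0.10 × 429.60 / 0.3800 = 42.96 / 0.3800 ≈ 113.05.

z_PP = 113.05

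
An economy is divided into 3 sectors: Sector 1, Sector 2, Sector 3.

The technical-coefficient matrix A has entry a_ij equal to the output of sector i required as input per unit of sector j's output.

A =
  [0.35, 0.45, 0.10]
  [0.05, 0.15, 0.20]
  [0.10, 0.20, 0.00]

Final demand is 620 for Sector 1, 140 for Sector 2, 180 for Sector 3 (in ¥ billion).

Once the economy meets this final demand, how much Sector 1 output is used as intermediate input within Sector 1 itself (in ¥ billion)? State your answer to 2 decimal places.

I − A =
  [   0.65    -0.45    -0.10]
  [  -0.05     0.85    -0.20]
  [  -0.10    -0.20     1.00]
Cofactors of I−A, C_ij = (−1)^(i+j)·(minor ij) (rows/columns in the sector order above):
  C_11 = (0.85)(1.00) − (-0.20)(-0.20) = 0.8100
  C_12 = −[(-0.05)(1.00) − (-0.20)(-0.10)] = 0.0700
  C_13 = (-0.05)(-0.20) − (0.85)(-0.10) = 0.0950
  C_21 = −[(-0.45)(1.00) − (-0.10)(-0.20)] = 0.4700
  C_22 = (0.65)(1.00) − (-0.10)(-0.10) = 0.6400
  C_23 = −[(0.65)(-0.20) − (-0.45)(-0.10)] = 0.1750
  C_31 = (-0.45)(-0.20) − (-0.10)(0.85) = 0.1750
  C_32 = −[(0.65)(-0.20) − (-0.10)(-0.05)] = 0.1350
  C_33 = (0.65)(0.85) − (-0.45)(-0.05) = 0.5300
det(I−A) = Σ_j (I−A)_1j·C_1j = (0.65)(0.8100) + (-0.45)(0.0700) + (-0.10)(0.0950) = 0.4855
adj(I−A) = Cᵀ =
  [ 0.8100   0.4700   0.1750]
  [ 0.0700   0.6400   0.1350]
  [ 0.0950   0.1750   0.5300]
(I − A)⁻¹ = adj(I−A) / det(I−A) ≈
  [   1.6684     0.9681     0.3605]
  [   0.1442     1.3182     0.2781]
  [   0.1957     0.3605     1.0917]
First solve x = (I − A)⁻¹ d = adj(I−A)·d / det(I−A); in particular x_1 = (0.8100·620 + 0.4700·140 + 0.1750·180) / 0.4855 = 599.50 / 0.4855 ≈ 1234.8095.
Intermediate flow from 1 to 1: z_11 = a_11 · x_1 = 0.35 × 599.50 / 0.4855 = 209.825 / 0.4855 ≈ 432.18.

z_11 = 432.18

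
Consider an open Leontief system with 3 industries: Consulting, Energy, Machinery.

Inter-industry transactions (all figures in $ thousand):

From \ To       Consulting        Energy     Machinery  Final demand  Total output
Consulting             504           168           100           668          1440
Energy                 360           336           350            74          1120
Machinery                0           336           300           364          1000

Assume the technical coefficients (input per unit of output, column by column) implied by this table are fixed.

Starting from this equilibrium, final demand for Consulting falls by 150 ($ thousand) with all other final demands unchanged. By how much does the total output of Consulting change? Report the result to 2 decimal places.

Δx_1 = -266.74

Technical coefficients a_ij = z_ij / X_j:
  a_11 = 504/1440 = 0.35, a_21 = 360/1440 = 0.25, a_31 = 0/1440 = 0.00
  a_12 = 168/1120 = 0.15, a_22 = 336/1120 = 0.30, a_32 = 336/1120 = 0.30
  a_13 = 100/1000 = 0.10, a_23 = 350/1000 = 0.35, a_33 = 300/1000 = 0.30
I − A =
  [   0.65    -0.15    -0.10]
  [  -0.25     0.70    -0.35]
  [   0.00    -0.30     0.70]
Cofactors of I−A, C_ij = (−1)^(i+j)·(minor ij) (rows/columns in the sector order above):
  C_11 = (0.70)(0.70) − (-0.35)(-0.30) = 0.3850
  C_12 = −[(-0.25)(0.70) − (-0.35)(0.00)] = 0.1750
  C_13 = (-0.25)(-0.30) − (0.70)(0.00) = 0.0750
  C_21 = −[(-0.15)(0.70) − (-0.10)(-0.30)] = 0.1350
  C_22 = (0.65)(0.70) − (-0.10)(0.00) = 0.4550
  C_23 = −[(0.65)(-0.30) − (-0.15)(0.00)] = 0.1950
  C_31 = (-0.15)(-0.35) − (-0.10)(0.70) = 0.1225
  C_32 = −[(0.65)(-0.35) − (-0.10)(-0.25)] = 0.2525
  C_33 = (0.65)(0.70) − (-0.15)(-0.25) = 0.4175
det(I−A) = Σ_j (I−A)_1j·C_1j = (0.65)(0.3850) + (-0.15)(0.1750) + (-0.10)(0.0750) = 0.2165
adj(I−A) = Cᵀ =
  [ 0.3850   0.1350   0.1225]
  [ 0.1750   0.4550   0.2525]
  [ 0.0750   0.1950   0.4175]
(I − A)⁻¹ = adj(I−A) / det(I−A) ≈
  [   1.7783     0.6236     0.5658]
  [   0.8083     2.1016     1.1663]
  [   0.3464     0.9007     1.9284]
Δx = (I − A)⁻¹ Δd with Δd having -150 in the Consulting component and 0 elsewhere.
So Δx_1 = L_11 · (-150), where L_11 = adj(I−A)_11 / det(I−A) = 0.3850 / 0.2165.
Δx_1 = 0.3850 × (-150) / 0.2165 = -57.75 / 0.2165 ≈ -266.74.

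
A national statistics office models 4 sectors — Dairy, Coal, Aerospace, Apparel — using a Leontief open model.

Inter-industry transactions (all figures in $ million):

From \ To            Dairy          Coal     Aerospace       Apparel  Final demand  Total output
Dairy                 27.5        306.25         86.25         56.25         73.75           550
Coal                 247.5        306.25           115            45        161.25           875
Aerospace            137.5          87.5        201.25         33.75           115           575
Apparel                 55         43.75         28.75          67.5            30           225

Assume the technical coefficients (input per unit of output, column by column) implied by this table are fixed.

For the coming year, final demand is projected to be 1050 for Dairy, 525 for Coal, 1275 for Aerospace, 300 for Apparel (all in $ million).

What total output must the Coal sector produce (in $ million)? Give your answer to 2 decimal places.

Technical coefficients a_ij = z_ij / X_j:
  a_11 = 27.5/550 = 0.05, a_21 = 247.5/550 = 0.45, a_31 = 137.5/550 = 0.25, a_41 = 55/550 = 0.10
  a_12 = 306.25/875 = 0.35, a_22 = 306.25/875 = 0.35, a_32 = 87.5/875 = 0.10, a_42 = 43.75/875 = 0.05
  a_13 = 86.25/575 = 0.15, a_23 = 115/575 = 0.20, a_33 = 201.25/575 = 0.35, a_43 = 28.75/575 = 0.05
  a_14 = 56.25/225 = 0.25, a_24 = 45/225 = 0.20, a_34 = 33.75/225 = 0.15, a_44 = 67.5/225 = 0.30
I − A =
  [   0.95    -0.35    -0.15    -0.25]
  [  -0.45     0.65    -0.20    -0.20]
  [  -0.25    -0.10     0.65    -0.15]
  [  -0.10    -0.05    -0.05     0.70]
Compute the cofactors C_ij = (−1)^(i+j)·(3×3 minor ij) of I−A; the adjugate is their transpose:
adj(I−A) = Cᵀ =
  [ 0.267875   0.177625   0.129875   0.174250]
  [ 0.254875   0.377250   0.193375   0.240250]
  [ 0.157875   0.140750   0.283625   0.157375]
  [ 0.067750   0.062375   0.052625   0.231375]
det(I−A) = Σ_j (I−A)_1j·C_1j = (0.95)(0.267875) + (-0.35)(0.254875) + (-0.15)(0.157875) + (-0.25)(0.067750) = 0.12465625
(I − A)⁻¹ = adj(I−A) / det(I−A) ≈
  [   2.1489     1.4249     1.0419     1.3978]
  [   2.0446     3.0263     1.5513     1.9273]
  [   1.2665     1.1291     2.2753     1.2625]
  [   0.5435     0.5004     0.4222     1.8561]
x = (I − A)⁻¹ d = adj(I−A)·d / det(I−A), with det(I−A) = 0.12465625:
  x_1 = (0.267875·1050 + 0.177625·525 + 0.129875·1275 + 0.174250·300) / 0.12465625 = 592.3875 / 0.12465625 ≈ 4752.17
  x_2 = (0.254875·1050 + 0.377250·525 + 0.193375·1275 + 0.240250·300) / 0.12465625 = 784.303125 / 0.12465625 ≈ 6291.73
  x_3 = (0.157875·1050 + 0.140750·525 + 0.283625·1275 + 0.157375·300) / 0.12465625 = 648.496875 / 0.12465625 ≈ 5202.28
  x_4 = (0.067750·1050 + 0.062375·525 + 0.052625·1275 + 0.231375·300) / 0.12465625 = 240.39375 / 0.12465625 ≈ 1928.45

x_2 = 6291.73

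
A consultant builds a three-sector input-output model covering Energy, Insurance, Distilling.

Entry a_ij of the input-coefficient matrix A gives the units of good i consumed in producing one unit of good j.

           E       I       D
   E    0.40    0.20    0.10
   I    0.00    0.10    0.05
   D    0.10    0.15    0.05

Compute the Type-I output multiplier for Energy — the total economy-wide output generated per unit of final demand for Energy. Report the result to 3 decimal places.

I − A =
  [   0.60    -0.20    -0.10]
  [   0.00     0.90    -0.05]
  [  -0.10    -0.15     0.95]
Cofactors of I−A, C_ij = (−1)^(i+j)·(minor ij) (rows/columns in the sector order above):
  C_11 = (0.90)(0.95) − (-0.05)(-0.15) = 0.8475
  C_12 = −[(0.00)(0.95) − (-0.05)(-0.10)] = 0.0050
  C_13 = (0.00)(-0.15) − (0.90)(-0.10) = 0.0900
  C_21 = −[(-0.20)(0.95) − (-0.10)(-0.15)] = 0.2050
  C_22 = (0.60)(0.95) − (-0.10)(-0.10) = 0.5600
  C_23 = −[(0.60)(-0.15) − (-0.20)(-0.10)] = 0.1100
  C_31 = (-0.20)(-0.05) − (-0.10)(0.90) = 0.1000
  C_32 = −[(0.60)(-0.05) − (-0.10)(0.00)] = 0.0300
  C_33 = (0.60)(0.90) − (-0.20)(0.00) = 0.5400
det(I−A) = Σ_j (I−A)_1j·C_1j = (0.60)(0.8475) + (-0.20)(0.0050) + (-0.10)(0.0900) = 0.4985
adj(I−A) = Cᵀ =
  [ 0.8475   0.2050   0.1000]
  [ 0.0050   0.5600   0.0300]
  [ 0.0900   0.1100   0.5400]
(I − A)⁻¹ = adj(I−A) / det(I−A) ≈
  [   1.7001     0.4112     0.2006]
  [   0.0100     1.1234     0.0602]
  [   0.1805     0.2207     1.0832]
The output multiplier for sector j is the column-j sum of the Leontief inverse (I − A)⁻¹ = adj(I−A) / det(I−A).
Column E of adj(I−A): (0.8475, 0.0050, 0.0900); det(I−A) = 0.4985.
m_E = (0.8475 + 0.0050 + 0.0900) / 0.4985 = 0.9425 / 0.4985 ≈ 1.891.

m_E = 1.891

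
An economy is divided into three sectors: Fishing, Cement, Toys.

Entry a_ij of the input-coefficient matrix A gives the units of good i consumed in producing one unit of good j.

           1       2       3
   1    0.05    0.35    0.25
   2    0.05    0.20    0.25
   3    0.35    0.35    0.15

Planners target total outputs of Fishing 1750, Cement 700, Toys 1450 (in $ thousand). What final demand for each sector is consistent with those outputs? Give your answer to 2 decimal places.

I − A =
  [   0.95    -0.35    -0.25]
  [  -0.05     0.80    -0.25]
  [  -0.35    -0.35     0.85]
d = (I − A) x:
  d_1 = (+0.95)·1750 + (-0.35)·700 + (-0.25)·1450 = 1055.00
  d_2 = (-0.05)·1750 + (+0.80)·700 + (-0.25)·1450 = 110.00
  d_3 = (-0.35)·1750 + (-0.35)·700 + (+0.85)·1450 = 375.00

d_1 = 1055.00, d_2 = 110.00, d_3 = 375.00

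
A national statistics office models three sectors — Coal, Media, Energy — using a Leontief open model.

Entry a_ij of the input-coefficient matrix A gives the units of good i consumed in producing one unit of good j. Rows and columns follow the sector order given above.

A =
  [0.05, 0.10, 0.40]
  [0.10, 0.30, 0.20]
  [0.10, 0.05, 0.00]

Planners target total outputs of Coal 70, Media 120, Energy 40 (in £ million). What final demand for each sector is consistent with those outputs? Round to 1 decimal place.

d_C = 38.5, d_M = 69.0, d_E = 27.0

I − A =
  [   0.95    -0.10    -0.40]
  [  -0.10     0.70    -0.20]
  [  -0.10    -0.05     1.00]
d = (I − A) x:
  d_C = (+0.95)·70 + (-0.10)·120 + (-0.40)·40 = 38.5
  d_M = (-0.10)·70 + (+0.70)·120 + (-0.20)·40 = 69.0
  d_E = (-0.10)·70 + (-0.05)·120 + (+1.00)·40 = 27.0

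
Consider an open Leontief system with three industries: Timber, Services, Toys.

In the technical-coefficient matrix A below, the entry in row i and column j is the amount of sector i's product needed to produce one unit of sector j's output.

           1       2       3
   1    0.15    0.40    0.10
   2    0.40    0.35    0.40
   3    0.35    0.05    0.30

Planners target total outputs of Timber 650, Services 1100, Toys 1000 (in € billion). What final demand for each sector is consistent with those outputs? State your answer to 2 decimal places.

d_1 = 12.50, d_2 = 55.00, d_3 = 417.50

I − A =
  [   0.85    -0.40    -0.10]
  [  -0.40     0.65    -0.40]
  [  -0.35    -0.05     0.70]
d = (I − A) x:
  d_1 = (+0.85)·650 + (-0.40)·1100 + (-0.10)·1000 = 12.50
  d_2 = (-0.40)·650 + (+0.65)·1100 + (-0.40)·1000 = 55.00
  d_3 = (-0.35)·650 + (-0.05)·1100 + (+0.70)·1000 = 417.50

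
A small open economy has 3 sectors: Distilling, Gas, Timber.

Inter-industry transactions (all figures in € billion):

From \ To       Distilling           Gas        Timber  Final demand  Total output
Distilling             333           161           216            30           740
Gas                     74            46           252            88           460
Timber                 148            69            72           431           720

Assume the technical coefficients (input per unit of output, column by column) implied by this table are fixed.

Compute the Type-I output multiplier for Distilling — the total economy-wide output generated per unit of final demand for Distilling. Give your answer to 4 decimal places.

m_1 = 3.6823

Technical coefficients a_ij = z_ij / X_j:
  a_11 = 333/740 = 0.45, a_21 = 74/740 = 0.10, a_31 = 148/740 = 0.20
  a_12 = 161/460 = 0.35, a_22 = 46/460 = 0.10, a_32 = 69/460 = 0.15
  a_13 = 216/720 = 0.30, a_23 = 252/720 = 0.35, a_33 = 72/720 = 0.10
I − A =
  [   0.55    -0.35    -0.30]
  [  -0.10     0.90    -0.35]
  [  -0.20    -0.15     0.90]
Cofactors of I−A, C_ij = (−1)^(i+j)·(minor ij) (rows/columns in the sector order above):
  C_11 = (0.90)(0.90) − (-0.35)(-0.15) = 0.7575
  C_12 = −[(-0.10)(0.90) − (-0.35)(-0.20)] = 0.1600
  C_13 = (-0.10)(-0.15) − (0.90)(-0.20) = 0.1950
  C_21 = −[(-0.35)(0.90) − (-0.30)(-0.15)] = 0.3600
  C_22 = (0.55)(0.90) − (-0.30)(-0.20) = 0.4350
  C_23 = −[(0.55)(-0.15) − (-0.35)(-0.20)] = 0.1525
  C_31 = (-0.35)(-0.35) − (-0.30)(0.90) = 0.3925
  C_32 = −[(0.55)(-0.35) − (-0.30)(-0.10)] = 0.2225
  C_33 = (0.55)(0.90) − (-0.35)(-0.10) = 0.4600
det(I−A) = Σ_j (I−A)_1j·C_1j = (0.55)(0.7575) + (-0.35)(0.1600) + (-0.30)(0.1950) = 0.302125
adj(I−A) = Cᵀ =
  [ 0.7575   0.3600   0.3925]
  [ 0.1600   0.4350   0.2225]
  [ 0.1950   0.1525   0.4600]
(I − A)⁻¹ = adj(I−A) / det(I−A) ≈
  [   2.50724     1.19156     1.29913]
  [   0.52958     1.43980     0.73645]
  [   0.64543     0.50476     1.52255]
The output multiplier for sector j is the column-j sum of the Leontief inverse (I − A)⁻¹ = adj(I−A) / det(I−A).
Column 1 of adj(I−A): (0.7575, 0.1600, 0.1950); det(I−A) = 0.302125.
m_1 = (0.7575 + 0.1600 + 0.1950) / 0.302125 = 1.1125 / 0.302125 ≈ 3.6823.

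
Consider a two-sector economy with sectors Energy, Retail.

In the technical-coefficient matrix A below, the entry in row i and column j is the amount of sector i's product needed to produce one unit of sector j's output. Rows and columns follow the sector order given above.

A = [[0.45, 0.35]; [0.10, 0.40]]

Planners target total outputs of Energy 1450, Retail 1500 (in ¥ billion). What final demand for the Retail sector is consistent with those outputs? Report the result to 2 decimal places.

d_2 = 755.00

I − A =
  [   0.55    -0.35]
  [  -0.10     0.60]
d = (I − A) x:
  d_1 = (+0.55)·1450 + (-0.35)·1500 = 272.50
  d_2 = (-0.10)·1450 + (+0.60)·1500 = 755.00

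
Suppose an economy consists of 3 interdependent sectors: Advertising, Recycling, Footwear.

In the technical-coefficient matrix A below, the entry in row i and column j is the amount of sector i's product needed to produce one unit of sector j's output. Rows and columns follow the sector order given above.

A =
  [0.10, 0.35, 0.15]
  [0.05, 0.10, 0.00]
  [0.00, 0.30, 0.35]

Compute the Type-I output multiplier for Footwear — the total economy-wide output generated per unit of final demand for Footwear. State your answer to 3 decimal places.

I − A =
  [   0.90    -0.35    -0.15]
  [  -0.05     0.90     0.00]
  [   0.00    -0.30     0.65]
Cofactors of I−A, C_ij = (−1)^(i+j)·(minor ij) (rows/columns in the sector order above):
  C_11 = (0.90)(0.65) − (0.00)(-0.30) = 0.5850
  C_12 = −[(-0.05)(0.65) − (0.00)(0.00)] = 0.0325
  C_13 = (-0.05)(-0.30) − (0.90)(0.00) = 0.0150
  C_21 = −[(-0.35)(0.65) − (-0.15)(-0.30)] = 0.2725
  C_22 = (0.90)(0.65) − (-0.15)(0.00) = 0.5850
  C_23 = −[(0.90)(-0.30) − (-0.35)(0.00)] = 0.2700
  C_31 = (-0.35)(0.00) − (-0.15)(0.90) = 0.1350
  C_32 = −[(0.90)(0.00) − (-0.15)(-0.05)] = 0.0075
  C_33 = (0.90)(0.90) − (-0.35)(-0.05) = 0.7925
det(I−A) = Σ_j (I−A)_1j·C_1j = (0.90)(0.5850) + (-0.35)(0.0325) + (-0.15)(0.0150) = 0.512875
adj(I−A) = Cᵀ =
  [ 0.5850   0.2725   0.1350]
  [ 0.0325   0.5850   0.0075]
  [ 0.0150   0.2700   0.7925]
(I − A)⁻¹ = adj(I−A) / det(I−A) ≈
  [   1.1406     0.5313     0.2632]
  [   0.0634     1.1406     0.0146]
  [   0.0292     0.5264     1.5452]
The output multiplier for sector j is the column-j sum of the Leontief inverse (I − A)⁻¹ = adj(I−A) / det(I−A).
Column 3 of adj(I−A): (0.1350, 0.0075, 0.7925); det(I−A) = 0.512875.
m_3 = (0.1350 + 0.0075 + 0.7925) / 0.512875 = 0.935 / 0.512875 ≈ 1.823.

m_3 = 1.823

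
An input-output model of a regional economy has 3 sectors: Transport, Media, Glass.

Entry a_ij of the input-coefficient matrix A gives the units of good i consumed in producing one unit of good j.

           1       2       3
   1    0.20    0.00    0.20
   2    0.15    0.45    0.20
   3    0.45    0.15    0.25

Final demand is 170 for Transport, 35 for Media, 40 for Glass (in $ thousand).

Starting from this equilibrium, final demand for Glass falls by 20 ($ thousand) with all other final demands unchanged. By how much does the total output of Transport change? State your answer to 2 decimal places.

I − A =
  [   0.80     0.00    -0.20]
  [  -0.15     0.55    -0.20]
  [  -0.45    -0.15     0.75]
Cofactors of I−A, C_ij = (−1)^(i+j)·(minor ij) (rows/columns in the sector order above):
  C_11 = (0.55)(0.75) − (-0.20)(-0.15) = 0.3825
  C_12 = −[(-0.15)(0.75) − (-0.20)(-0.45)] = 0.2025
  C_13 = (-0.15)(-0.15) − (0.55)(-0.45) = 0.2700
  C_21 = −[(0.00)(0.75) − (-0.20)(-0.15)] = 0.0300
  C_22 = (0.80)(0.75) − (-0.20)(-0.45) = 0.5100
  C_23 = −[(0.80)(-0.15) − (0.00)(-0.45)] = 0.1200
  C_31 = (0.00)(-0.20) − (-0.20)(0.55) = 0.1100
  C_32 = −[(0.80)(-0.20) − (-0.20)(-0.15)] = 0.1900
  C_33 = (0.80)(0.55) − (0.00)(-0.15) = 0.4400
det(I−A) = Σ_j (I−A)_1j·C_1j = (0.80)(0.3825) + (0.00)(0.2025) + (-0.20)(0.2700) = 0.2520
adj(I−A) = Cᵀ =
  [ 0.3825   0.0300   0.1100]
  [ 0.2025   0.5100   0.1900]
  [ 0.2700   0.1200   0.4400]
(I − A)⁻¹ = adj(I−A) / det(I−A) ≈
  [   1.5179     0.1190     0.4365]
  [   0.8036     2.0238     0.7540]
  [   1.0714     0.4762     1.7460]
Δx = (I − A)⁻¹ Δd with Δd having -20 in the Glass component and 0 elsewhere.
So Δx_1 = L_13 · (-20), where L_13 = adj(I−A)_13 / det(I−A) = 0.1100 / 0.2520.
Δx_1 = 0.1100 × (-20) / 0.2520 = -2.20 / 0.2520 ≈ -8.73.

Δx_1 = -8.73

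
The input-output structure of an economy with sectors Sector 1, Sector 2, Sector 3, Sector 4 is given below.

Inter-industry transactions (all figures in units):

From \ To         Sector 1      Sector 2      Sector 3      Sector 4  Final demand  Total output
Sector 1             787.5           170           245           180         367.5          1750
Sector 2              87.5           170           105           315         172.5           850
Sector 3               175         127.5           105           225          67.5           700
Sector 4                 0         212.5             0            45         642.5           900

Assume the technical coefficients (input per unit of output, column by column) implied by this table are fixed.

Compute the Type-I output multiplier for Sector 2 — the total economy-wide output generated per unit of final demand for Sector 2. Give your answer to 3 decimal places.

Technical coefficients a_ij = z_ij / X_j:
  a_11 = 787.5/1750 = 0.45, a_21 = 87.5/1750 = 0.05, a_31 = 175/1750 = 0.10, a_41 = 0/1750 = 0.00
  a_12 = 170/850 = 0.20, a_22 = 170/850 = 0.20, a_32 = 127.5/850 = 0.15, a_42 = 212.5/850 = 0.25
  a_13 = 245/700 = 0.35, a_23 = 105/700 = 0.15, a_33 = 105/700 = 0.15, a_43 = 0/700 = 0.00
  a_14 = 180/900 = 0.20, a_24 = 315/900 = 0.35, a_34 = 225/900 = 0.25, a_44 = 45/900 = 0.05
I − A =
  [   0.55    -0.20    -0.35    -0.20]
  [  -0.05     0.80    -0.15    -0.35]
  [  -0.10    -0.15     0.85    -0.25]
  [   0.00    -0.25     0.00     0.95]
Compute the cofactors C_ij = (−1)^(i+j)·(3×3 minor ij) of I−A; the adjugate is their transpose:
adj(I−A) = Cᵀ =
  [ 0.540875   0.275750   0.271375   0.286875]
  [ 0.054625   0.410875   0.095000   0.187875]
  [ 0.077500   0.136750   0.357875   0.160875]
  [ 0.014375   0.108125   0.025000   0.319500]
det(I−A) = Σ_j (I−A)_1j·C_1j = (0.55)(0.540875) + (-0.20)(0.054625) + (-0.35)(0.077500) + (-0.20)(0.014375) = 0.25655625
(I − A)⁻¹ = adj(I−A) / det(I−A) ≈
  [   2.1082     1.0748     1.0578     1.1182]
  [   0.2129     1.6015     0.3703     0.7323]
  [   0.3021     0.5330     1.3949     0.6271]
  [   0.0560     0.4214     0.0974     1.2453]
The output multiplier for sector j is the column-j sum of the Leontief inverse (I − A)⁻¹ = adj(I−A) / det(I−A).
Column 2 of adj(I−A): (0.275750, 0.410875, 0.136750, 0.108125); det(I−A) = 0.25655625.
m_2 = (0.275750 + 0.410875 + 0.136750 + 0.108125) / 0.25655625 = 0.9315 / 0.25655625 ≈ 3.631.

m_2 = 3.631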